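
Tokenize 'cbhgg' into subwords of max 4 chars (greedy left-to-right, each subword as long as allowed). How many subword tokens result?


'cbhgg' has 5 characters.
Chunking with max size 4:
  Chunk 1: 'cbhg' (positions 0-3)
  Chunk 2: 'g' (positions 4-4)
Total chunks: ceil(5 / 4) = 2

2


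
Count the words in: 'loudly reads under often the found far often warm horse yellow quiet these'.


Counting words by splitting on spaces:
  Word 1: 'loudly'
  Word 2: 'reads'
  Word 3: 'under'
  Word 4: 'often'
  Word 5: 'the'
  Word 6: 'found'
  Word 7: 'far'
  Word 8: 'often'
  Word 9: 'warm'
  Word 10: 'horse'
  Word 11: 'yellow'
  Word 12: 'quiet'
  Word 13: 'these'
Total words: 13

13


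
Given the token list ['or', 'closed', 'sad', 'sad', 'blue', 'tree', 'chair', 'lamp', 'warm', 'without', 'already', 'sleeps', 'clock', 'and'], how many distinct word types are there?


Listing all tokens and tracking unique types:
  Token 1: 'or' -> NEW (unique so far: 1)
  Token 2: 'closed' -> NEW (unique so far: 2)
  Token 3: 'sad' -> NEW (unique so far: 3)
  Token 4: 'sad' -> duplicate (unique so far: 3)
  Token 5: 'blue' -> NEW (unique so far: 4)
  Token 6: 'tree' -> NEW (unique so far: 5)
  Token 7: 'chair' -> NEW (unique so far: 6)
  Token 8: 'lamp' -> NEW (unique so far: 7)
  Token 9: 'warm' -> NEW (unique so far: 8)
  Token 10: 'without' -> NEW (unique so far: 9)
  Token 11: 'already' -> NEW (unique so far: 10)
  Token 12: 'sleeps' -> NEW (unique so far: 11)
  Token 13: 'clock' -> NEW (unique so far: 12)
  Token 14: 'and' -> NEW (unique so far: 13)
Unique types: ('already', 'and', 'blue', 'chair', 'clock', 'closed', 'lamp', 'or', 'sad', 'sleeps', 'tree', 'warm', 'without')
Vocabulary size: 13

13


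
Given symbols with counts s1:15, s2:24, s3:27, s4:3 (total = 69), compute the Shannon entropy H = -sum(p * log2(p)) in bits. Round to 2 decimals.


Computing entropy H = -sum(p_i * log2(p_i)):
  s1: p = 15/69 = 0.2174, -p*log2(p) = 0.4786
  s2: p = 24/69 = 0.3478, -p*log2(p) = 0.5299
  s3: p = 27/69 = 0.3913, -p*log2(p) = 0.5297
  s4: p = 3/69 = 0.0435, -p*log2(p) = 0.1967
H = sum of terms = 1.7349
Rounded to 2 decimals: 1.73

1.73


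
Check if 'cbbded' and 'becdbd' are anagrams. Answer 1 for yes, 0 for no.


Sort characters of 'cbbded': 'bbcdde'
Sort characters of 'becdbd': 'bbcdde'
Sorted forms match -> they ARE anagrams
Result: 1

1


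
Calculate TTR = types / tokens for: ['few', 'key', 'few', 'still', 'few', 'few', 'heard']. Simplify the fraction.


Tokens: 7
Unique types: ('few', 'heard', 'key', 'still') = 4
TTR = 4/7
Already in lowest terms.

4/7


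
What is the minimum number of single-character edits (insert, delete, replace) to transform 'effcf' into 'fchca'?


Building DP table for s1='effcf' (len 5) and s2='fchca' (len 5):
       f  c  h  c  a
    0  1  2  3  4  5
  e 1  1  2  3  4  5
  f 2  1  2  3  4  5
  f 3  2  2  3  4  5
  c 4  3  2  3  3  4
  f 5  4  3  3  4  4
Edit distance = dp[5][5] = 4

4


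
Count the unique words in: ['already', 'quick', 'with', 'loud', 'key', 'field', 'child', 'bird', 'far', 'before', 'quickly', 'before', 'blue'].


Listing all tokens and tracking unique types:
  Token 1: 'already' -> NEW (unique so far: 1)
  Token 2: 'quick' -> NEW (unique so far: 2)
  Token 3: 'with' -> NEW (unique so far: 3)
  Token 4: 'loud' -> NEW (unique so far: 4)
  Token 5: 'key' -> NEW (unique so far: 5)
  Token 6: 'field' -> NEW (unique so far: 6)
  Token 7: 'child' -> NEW (unique so far: 7)
  Token 8: 'bird' -> NEW (unique so far: 8)
  Token 9: 'far' -> NEW (unique so far: 9)
  Token 10: 'before' -> NEW (unique so far: 10)
  Token 11: 'quickly' -> NEW (unique so far: 11)
  Token 12: 'before' -> duplicate (unique so far: 11)
  Token 13: 'blue' -> NEW (unique so far: 12)
Unique types: ('already', 'before', 'bird', 'blue', 'child', 'far', 'field', 'key', 'loud', 'quick', 'quickly', 'with')
Vocabulary size: 12

12


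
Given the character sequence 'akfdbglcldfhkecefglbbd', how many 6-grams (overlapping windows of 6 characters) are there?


String 'akfdbglcldfhkecefglbbd' has length L = 22.
Number of overlapping n-grams = L - n + 1
Substituting: 22 - 6 + 1 = 17

17


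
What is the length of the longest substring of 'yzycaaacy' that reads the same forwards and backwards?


Scanning 'yzycaaacy' for palindromic substrings.
Substring at positions 2-8: 'ycaaacy'.
Check: reverse('ycaaacy') = 'ycaaacy' -> palindrome confirmed.
Neighbouring characters ('z' / '-') break symmetry, so it cannot extend further.
No longer palindromic substring exists; longest length = 7

7


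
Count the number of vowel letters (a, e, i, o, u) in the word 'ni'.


Scanning each character of 'ni':
  Position 1: 'n' -> consonant (running count: 0)
  Position 2: 'i' -> vowel (running count: 1)
Total vowels: 1

1


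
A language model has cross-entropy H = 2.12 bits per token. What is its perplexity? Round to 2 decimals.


Perplexity formula: PP = 2^H
H = 2.12
PP = 2^2.12
Decompose: 2^2.12 = 2^2 * 2^0.12
2^2 = 4, 2^0.12 ~ 1.0867349
PP ~ 4 * 1.0867349 = 4.3469396
Rounded to 2 decimals: 4.35

4.35


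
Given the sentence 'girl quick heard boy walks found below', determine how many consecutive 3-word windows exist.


Word trigrams from [7] words:
  Trigram 1: (girl quick heard)
  Trigram 2: (quick heard boy)
  Trigram 3: (heard boy walks)
  Trigram 4: (boy walks found)
  Trigram 5: (walks found below)
Total word trigrams: 7 - 2 = 5

5


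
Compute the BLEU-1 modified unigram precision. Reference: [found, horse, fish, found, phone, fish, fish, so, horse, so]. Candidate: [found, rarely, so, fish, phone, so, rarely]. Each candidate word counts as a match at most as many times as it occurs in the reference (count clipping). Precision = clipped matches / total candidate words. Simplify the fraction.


Reference word counts: {'fish': 3, 'found': 2, 'horse': 2, 'phone': 1, 'so': 2}
Checking each candidate word (with clipping):
  'found' -> in reference (ref count 2, used 1/2) -> match (matches: 1)
  'rarely' -> not in reference -> no match (matches: 1)
  'so' -> in reference (ref count 2, used 1/2) -> match (matches: 2)
  'fish' -> in reference (ref count 3, used 1/3) -> match (matches: 3)
  'phone' -> in reference (ref count 1, used 1/1) -> match (matches: 4)
  'so' -> in reference (ref count 2, used 2/2) -> match (matches: 5)
  'rarely' -> not in reference -> no match (matches: 5)
Clipped matches: 5, Candidate length: 7
Precision = 5/7

5/7


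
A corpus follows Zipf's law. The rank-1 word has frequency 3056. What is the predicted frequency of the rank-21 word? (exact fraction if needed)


Zipf's law: freq(rank) = f1 / rank
f1 = 3056, rank = 21
freq = 3056 / 21
GCD(3056, 21) = 1
Simplified: 3056/21

3056/21


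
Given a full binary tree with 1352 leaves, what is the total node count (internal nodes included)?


Leaf nodes (terminals): 1352
Internal nodes = n - 1 = 1352 - 1 = 1351
Total = leaves + internal = 1352 + 1351 = 2703

2703


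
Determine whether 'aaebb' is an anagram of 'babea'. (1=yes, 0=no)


Sort characters of 'aaebb': 'aabbe'
Sort characters of 'babea': 'aabbe'
Sorted forms match -> they ARE anagrams
Result: 1

1


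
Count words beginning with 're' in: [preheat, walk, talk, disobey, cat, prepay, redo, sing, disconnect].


Checking each word for prefix 're':
  'preheat' -> no (count: 0)
  'walk' -> no (count: 0)
  'talk' -> no (count: 0)
  'disobey' -> no (count: 0)
  'cat' -> no (count: 0)
  'prepay' -> no (count: 0)
  'redo' -> YES, starts with 're' (count: 1)
  'sing' -> no (count: 1)
  'disconnect' -> no (count: 1)
Total with prefix 're': 1

1


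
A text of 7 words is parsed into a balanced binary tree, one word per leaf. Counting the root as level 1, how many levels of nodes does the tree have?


In a balanced binary tree with n leaves the deepest leaf is ceil(log2(n)) edges below the root,
so counting node levels inclusive of root and leaves gives ceil(log2(n)) + 1 levels.
log2(7) = 2.8074
ceil(2.8074) = 3
levels = 3 + 1 = 4

4


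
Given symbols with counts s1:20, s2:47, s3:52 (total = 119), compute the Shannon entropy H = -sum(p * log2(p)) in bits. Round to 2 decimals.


Computing entropy H = -sum(p_i * log2(p_i)):
  s1: p = 20/119 = 0.1681, -p*log2(p) = 0.4324
  s2: p = 47/119 = 0.3950, -p*log2(p) = 0.5293
  s3: p = 52/119 = 0.4370, -p*log2(p) = 0.5219
H = sum of terms = 1.4836
Rounded to 2 decimals: 1.48

1.48


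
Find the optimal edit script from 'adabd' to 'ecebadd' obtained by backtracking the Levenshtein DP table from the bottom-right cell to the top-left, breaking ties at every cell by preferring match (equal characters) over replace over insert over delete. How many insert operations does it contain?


Edit distance = 5. Backtracking from cell (5, 7) with preference match > replace > insert > delete,
then listing the resulting alignment 'adabd' -> 'ecebadd' left to right:
  Step 1: insert 'e' [insertion #1]
  Step 2: insert 'c' [insertion #2]
  Step 3: replace a->e
  Step 4: replace d->b
  Step 5: keep 'a'
  Step 6: replace b->d
  Step 7: keep 'd'
Total insertions: 2

2


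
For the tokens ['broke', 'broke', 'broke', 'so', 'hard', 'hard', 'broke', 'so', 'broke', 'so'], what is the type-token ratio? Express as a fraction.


Tokens: 10
Unique types: ('broke', 'hard', 'so') = 3
TTR = 3/10
Already in lowest terms.

3/10


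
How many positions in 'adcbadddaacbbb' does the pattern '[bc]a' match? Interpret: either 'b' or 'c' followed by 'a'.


Pattern: [bc]a means either 'b' or 'c' followed by 'a'.
Scanning 'adcbadddaacbbb' position-by-position:
  Pos 0: window 'ad' -> no
  Pos 1: window 'dc' -> no
  Pos 2: window 'cb' -> no
  Pos 3: window 'ba' -> MATCH
  Pos 4: window 'ad' -> no
  Pos 5: window 'dd' -> no
  Pos 6: window 'dd' -> no
  Pos 7: window 'da' -> no
  Pos 8: window 'aa' -> no
  Pos 9: window 'ac' -> no
  Pos 10: window 'cb' -> no
  Pos 11: window 'bb' -> no
  Pos 12: window 'bb' -> no
  Pos 13: window 'b' -> no
Total matches: 1

1


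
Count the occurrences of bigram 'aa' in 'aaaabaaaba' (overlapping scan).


Scanning 'aaaabaaaba' for bigram 'aa':
  Position 0: 'aa' -> MATCH
  Position 1: 'aa' -> MATCH
  Position 2: 'aa' -> MATCH
  Position 3: 'ab' -> no
  Position 4: 'ba' -> no
  Position 5: 'aa' -> MATCH
  Position 6: 'aa' -> MATCH
  Position 7: 'ab' -> no
  Position 8: 'ba' -> no
Total matches: 5

5


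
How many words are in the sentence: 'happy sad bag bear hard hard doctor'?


Counting words by splitting on spaces:
  Word 1: 'happy'
  Word 2: 'sad'
  Word 3: 'bag'
  Word 4: 'bear'
  Word 5: 'hard'
  Word 6: 'hard'
  Word 7: 'doctor'
Total words: 7

7


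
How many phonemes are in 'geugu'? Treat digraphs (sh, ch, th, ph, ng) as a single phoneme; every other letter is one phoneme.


Parsing 'geugu' greedily, digraphs first:
  'g' -> consonant phoneme (phonemes so far: 1)
  'e' -> vowel phoneme (phonemes so far: 2)
  'u' -> vowel phoneme (phonemes so far: 3)
  'g' -> consonant phoneme (phonemes so far: 4)
  'u' -> vowel phoneme (phonemes so far: 5)
Total phonemes: 5

5


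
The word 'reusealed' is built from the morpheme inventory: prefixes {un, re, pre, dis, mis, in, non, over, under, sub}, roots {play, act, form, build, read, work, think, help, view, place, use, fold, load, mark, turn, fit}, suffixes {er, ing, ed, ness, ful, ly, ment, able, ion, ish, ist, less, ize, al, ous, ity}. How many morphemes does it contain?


Segmenting 'reusealed' against the inventory:
  're' -> prefix (morpheme 1)
  'use' -> root (morpheme 2)
  'al' -> suffix (morpheme 3)
  'ed' -> suffix (morpheme 4)
Total morphemes: 4

4


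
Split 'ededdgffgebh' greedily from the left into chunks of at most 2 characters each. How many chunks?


'ededdgffgebh' has 12 characters.
Chunking with max size 2:
  Chunk 1: 'ed' (positions 0-1)
  Chunk 2: 'ed' (positions 2-3)
  Chunk 3: 'dg' (positions 4-5)
  Chunk 4: 'ff' (positions 6-7)
  Chunk 5: 'ge' (positions 8-9)
  Chunk 6: 'bh' (positions 10-11)
Total chunks: ceil(12 / 2) = 6

6


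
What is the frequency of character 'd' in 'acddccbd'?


Scanning 'acddccbd' for 'd':
  Position 2: 'd' -> MATCH (count: 1)
  Position 3: 'd' -> MATCH (count: 2)
  Position 7: 'd' -> MATCH (count: 3)
Total occurrences of 'd': 3

3


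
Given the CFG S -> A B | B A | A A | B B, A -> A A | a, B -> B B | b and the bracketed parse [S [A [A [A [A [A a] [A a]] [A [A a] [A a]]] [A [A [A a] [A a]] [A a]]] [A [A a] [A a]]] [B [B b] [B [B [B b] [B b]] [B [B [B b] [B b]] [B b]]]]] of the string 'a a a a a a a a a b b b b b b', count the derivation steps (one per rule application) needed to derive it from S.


Every bracketed nonterminal node [X ...] in the tree is produced by exactly one rule application.
Reading the tree off as a leftmost derivation:
  Step 1: S  =>  A B   (applied S -> A B)
  Step 2: A B  =>  A A B   (applied A -> A A)
  Step 3: A A B  =>  A A A B   (applied A -> A A)
  Step 4: A A A B  =>  A A A A B   (applied A -> A A)
  Step 5: A A A A B  =>  A A A A A B   (applied A -> A A)
  Step 6: A A A A A B  =>  a A A A A B   (applied A -> a)
  Step 7: a A A A A B  =>  a a A A A B   (applied A -> a)
  Step 8: a a A A A B  =>  a a A A A A B   (applied A -> A A)
  Step 9: a a A A A A B  =>  a a a A A A B   (applied A -> a)
  Step 10: a a a A A A B  =>  a a a a A A B   (applied A -> a)
  Step 11: a a a a A A B  =>  a a a a A A A B   (applied A -> A A)
  Step 12: a a a a A A A B  =>  a a a a A A A A B   (applied A -> A A)
  Step 13: a a a a A A A A B  =>  a a a a a A A A B   (applied A -> a)
  Step 14: a a a a a A A A B  =>  a a a a a a A A B   (applied A -> a)
  Step 15: a a a a a a A A B  =>  a a a a a a a A B   (applied A -> a)
  Step 16: a a a a a a a A B  =>  a a a a a a a A A B   (applied A -> A A)
  Step 17: a a a a a a a A A B  =>  a a a a a a a a A B   (applied A -> a)
  Step 18: a a a a a a a a A B  =>  a a a a a a a a a B   (applied A -> a)
  Step 19: a a a a a a a a a B  =>  a a a a a a a a a B B   (applied B -> B B)
  Step 20: a a a a a a a a a B B  =>  a a a a a a a a a b B   (applied B -> b)
  Step 21: a a a a a a a a a b B  =>  a a a a a a a a a b B B   (applied B -> B B)
  Step 22: a a a a a a a a a b B B  =>  a a a a a a a a a b B B B   (applied B -> B B)
  Step 23: a a a a a a a a a b B B B  =>  a a a a a a a a a b b B B   (applied B -> b)
  Step 24: a a a a a a a a a b b B B  =>  a a a a a a a a a b b b B   (applied B -> b)
  Step 25: a a a a a a a a a b b b B  =>  a a a a a a a a a b b b B B   (applied B -> B B)
  Step 26: a a a a a a a a a b b b B B  =>  a a a a a a a a a b b b B B B   (applied B -> B B)
  Step 27: a a a a a a a a a b b b B B B  =>  a a a a a a a a a b b b b B B   (applied B -> b)
  Step 28: a a a a a a a a a b b b b B B  =>  a a a a a a a a a b b b b b B   (applied B -> b)
  Step 29: a a a a a a a a a b b b b b B  =>  a a a a a a a a a b b b b b b   (applied B -> b)
Final yield: a a a a a a a a a b b b b b b
Total rewrite steps: 29

29


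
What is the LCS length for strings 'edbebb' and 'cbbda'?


DP table for LCS of 'edbebb' and 'cbbda':
       c  b  b  d  a
    0  0  0  0  0  0
  e 0  0  0  0  0  0
  d 0  0  0  0  1  1
  b 0  0  1  1  1  1
  e 0  0  1  1  1  1
  b 0  0  1  2  2  2
  b 0  0  1  2  2  2
LCS: 'bb'
LCS length = 2

2


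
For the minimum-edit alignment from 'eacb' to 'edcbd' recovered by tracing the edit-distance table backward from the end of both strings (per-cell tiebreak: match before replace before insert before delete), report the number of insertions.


Edit distance = 2. Backtracking from cell (4, 5) with preference match > replace > insert > delete,
then listing the resulting alignment 'eacb' -> 'edcbd' left to right:
  Step 1: keep 'e'
  Step 2: replace a->d
  Step 3: keep 'c'
  Step 4: keep 'b'
  Step 5: insert 'd' [insertion #1]
Total insertions: 1

1


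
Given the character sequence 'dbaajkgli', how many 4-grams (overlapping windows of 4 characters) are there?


String 'dbaajkgli' has length L = 9.
Number of overlapping n-grams = L - n + 1
Substituting: 9 - 4 + 1 = 6

6


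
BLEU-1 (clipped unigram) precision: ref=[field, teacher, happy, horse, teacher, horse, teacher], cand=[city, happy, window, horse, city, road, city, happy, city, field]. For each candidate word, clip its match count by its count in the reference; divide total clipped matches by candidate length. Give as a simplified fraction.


Reference word counts: {'field': 1, 'happy': 1, 'horse': 2, 'teacher': 3}
Checking each candidate word (with clipping):
  'city' -> not in reference -> no match (matches: 0)
  'happy' -> in reference (ref count 1, used 1/1) -> match (matches: 1)
  'window' -> not in reference -> no match (matches: 1)
  'horse' -> in reference (ref count 2, used 1/2) -> match (matches: 2)
  'city' -> not in reference -> no match (matches: 2)
  'road' -> not in reference -> no match (matches: 2)
  'city' -> not in reference -> no match (matches: 2)
  'happy' -> ref count 1 already used up (1/1) -> clipped, no match (matches: 2)
  'city' -> not in reference -> no match (matches: 2)
  'field' -> in reference (ref count 1, used 1/1) -> match (matches: 3)
Clipped matches: 3, Candidate length: 10
Precision = 3/10

3/10


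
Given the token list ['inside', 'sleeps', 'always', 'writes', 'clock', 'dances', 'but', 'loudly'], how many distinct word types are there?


Listing all tokens and tracking unique types:
  Token 1: 'inside' -> NEW (unique so far: 1)
  Token 2: 'sleeps' -> NEW (unique so far: 2)
  Token 3: 'always' -> NEW (unique so far: 3)
  Token 4: 'writes' -> NEW (unique so far: 4)
  Token 5: 'clock' -> NEW (unique so far: 5)
  Token 6: 'dances' -> NEW (unique so far: 6)
  Token 7: 'but' -> NEW (unique so far: 7)
  Token 8: 'loudly' -> NEW (unique so far: 8)
Unique types: ('always', 'but', 'clock', 'dances', 'inside', 'loudly', 'sleeps', 'writes')
Vocabulary size: 8

8


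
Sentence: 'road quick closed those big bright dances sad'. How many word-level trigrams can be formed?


Word trigrams from [8] words:
  Trigram 1: (road quick closed)
  Trigram 2: (quick closed those)
  Trigram 3: (closed those big)
  Trigram 4: (those big bright)
  Trigram 5: (big bright dances)
  Trigram 6: (bright dances sad)
Total word trigrams: 8 - 2 = 6

6


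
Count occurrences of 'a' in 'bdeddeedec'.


Scanning 'bdeddeedec' for 'a':
  No matches found.
Total occurrences of 'a': 0

0


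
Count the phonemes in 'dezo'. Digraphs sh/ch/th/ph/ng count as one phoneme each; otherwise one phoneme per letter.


Parsing 'dezo' greedily, digraphs first:
  'd' -> consonant phoneme (phonemes so far: 1)
  'e' -> vowel phoneme (phonemes so far: 2)
  'z' -> consonant phoneme (phonemes so far: 3)
  'o' -> vowel phoneme (phonemes so far: 4)
Total phonemes: 4

4


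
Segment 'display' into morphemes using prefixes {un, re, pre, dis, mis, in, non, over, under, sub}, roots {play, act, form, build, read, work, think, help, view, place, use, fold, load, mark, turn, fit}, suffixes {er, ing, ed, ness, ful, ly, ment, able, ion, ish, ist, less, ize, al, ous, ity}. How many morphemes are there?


Segmenting 'display' against the inventory:
  'dis' -> prefix (morpheme 1)
  'play' -> root (morpheme 2)
Total morphemes: 2

2


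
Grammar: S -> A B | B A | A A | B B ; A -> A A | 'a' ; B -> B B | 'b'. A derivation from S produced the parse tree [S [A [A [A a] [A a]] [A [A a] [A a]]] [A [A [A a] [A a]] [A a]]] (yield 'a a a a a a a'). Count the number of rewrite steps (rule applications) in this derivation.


Every bracketed nonterminal node [X ...] in the tree is produced by exactly one rule application.
Reading the tree off as a leftmost derivation:
  Step 1: S  =>  A A   (applied S -> A A)
  Step 2: A A  =>  A A A   (applied A -> A A)
  Step 3: A A A  =>  A A A A   (applied A -> A A)
  Step 4: A A A A  =>  a A A A   (applied A -> a)
  Step 5: a A A A  =>  a a A A   (applied A -> a)
  Step 6: a a A A  =>  a a A A A   (applied A -> A A)
  Step 7: a a A A A  =>  a a a A A   (applied A -> a)
  Step 8: a a a A A  =>  a a a a A   (applied A -> a)
  Step 9: a a a a A  =>  a a a a A A   (applied A -> A A)
  Step 10: a a a a A A  =>  a a a a A A A   (applied A -> A A)
  Step 11: a a a a A A A  =>  a a a a a A A   (applied A -> a)
  Step 12: a a a a a A A  =>  a a a a a a A   (applied A -> a)
  Step 13: a a a a a a A  =>  a a a a a a a   (applied A -> a)
Final yield: a a a a a a a
Total rewrite steps: 13

13


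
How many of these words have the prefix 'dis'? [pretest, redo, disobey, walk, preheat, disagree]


Checking each word for prefix 'dis':
  'pretest' -> no (count: 0)
  'redo' -> no (count: 0)
  'disobey' -> YES, starts with 'dis' (count: 1)
  'walk' -> no (count: 1)
  'preheat' -> no (count: 1)
  'disagree' -> YES, starts with 'dis' (count: 2)
Total with prefix 'dis': 2

2


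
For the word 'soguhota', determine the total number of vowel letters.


Scanning each character of 'soguhota':
  Position 1: 's' -> consonant (running count: 0)
  Position 2: 'o' -> vowel (running count: 1)
  Position 3: 'g' -> consonant (running count: 1)
  Position 4: 'u' -> vowel (running count: 2)
  Position 5: 'h' -> consonant (running count: 2)
  Position 6: 'o' -> vowel (running count: 3)
  Position 7: 't' -> consonant (running count: 3)
  Position 8: 'a' -> vowel (running count: 4)
Total vowels: 4

4


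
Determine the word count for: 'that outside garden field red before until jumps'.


Counting words by splitting on spaces:
  Word 1: 'that'
  Word 2: 'outside'
  Word 3: 'garden'
  Word 4: 'field'
  Word 5: 'red'
  Word 6: 'before'
  Word 7: 'until'
  Word 8: 'jumps'
Total words: 8

8


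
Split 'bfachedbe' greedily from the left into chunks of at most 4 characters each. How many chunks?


'bfachedbe' has 9 characters.
Chunking with max size 4:
  Chunk 1: 'bfac' (positions 0-3)
  Chunk 2: 'hedb' (positions 4-7)
  Chunk 3: 'e' (positions 8-8)
Total chunks: ceil(9 / 4) = 3

3


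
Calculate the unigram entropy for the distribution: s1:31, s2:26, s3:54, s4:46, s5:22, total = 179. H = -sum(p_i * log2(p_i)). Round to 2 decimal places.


Computing entropy H = -sum(p_i * log2(p_i)):
  s1: p = 31/179 = 0.1732, -p*log2(p) = 0.4381
  s2: p = 26/179 = 0.1453, -p*log2(p) = 0.4043
  s3: p = 54/179 = 0.3017, -p*log2(p) = 0.5216
  s4: p = 46/179 = 0.2570, -p*log2(p) = 0.5038
  s5: p = 22/179 = 0.1229, -p*log2(p) = 0.3717
H = sum of terms = 2.2395
Rounded to 2 decimals: 2.24

2.24


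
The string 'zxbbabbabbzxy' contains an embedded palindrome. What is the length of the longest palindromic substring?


Scanning 'zxbbabbabbzxy' for palindromic substrings.
Substring at positions 2-9: 'bbabbabb'.
Check: reverse('bbabbabb') = 'bbabbabb' -> palindrome confirmed.
Neighbouring characters ('x' / 'z') break symmetry, so it cannot extend further.
No longer palindromic substring exists; longest length = 8

8


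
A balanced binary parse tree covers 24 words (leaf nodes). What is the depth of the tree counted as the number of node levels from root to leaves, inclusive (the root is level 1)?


In a balanced binary tree with n leaves the deepest leaf is ceil(log2(n)) edges below the root,
so counting node levels inclusive of root and leaves gives ceil(log2(n)) + 1 levels.
log2(24) = 4.5850
ceil(4.5850) = 5
levels = 5 + 1 = 6

6


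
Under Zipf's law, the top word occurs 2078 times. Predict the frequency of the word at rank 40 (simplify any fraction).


Zipf's law: freq(rank) = f1 / rank
f1 = 2078, rank = 40
freq = 2078 / 40
GCD(2078, 40) = 2
Simplified: 1039/20

1039/20


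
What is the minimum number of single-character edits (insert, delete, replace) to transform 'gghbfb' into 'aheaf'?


Building DP table for s1='gghbfb' (len 6) and s2='aheaf' (len 5):
       a  h  e  a  f
    0  1  2  3  4  5
  g 1  1  2  3  4  5
  g 2  2  2  3  4  5
  h 3  3  2  3  4  5
  b 4  4  3  3  4  5
  f 5  5  4  4  4  4
  b 6  6  5  5  5  5
Edit distance = dp[6][5] = 5

5


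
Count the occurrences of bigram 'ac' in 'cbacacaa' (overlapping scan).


Scanning 'cbacacaa' for bigram 'ac':
  Position 0: 'cb' -> no
  Position 1: 'ba' -> no
  Position 2: 'ac' -> MATCH
  Position 3: 'ca' -> no
  Position 4: 'ac' -> MATCH
  Position 5: 'ca' -> no
  Position 6: 'aa' -> no
Total matches: 2

2


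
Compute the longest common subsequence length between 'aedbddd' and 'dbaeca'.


DP table for LCS of 'aedbddd' and 'dbaeca':
       d  b  a  e  c  a
    0  0  0  0  0  0  0
  a 0  0  0  1  1  1  1
  e 0  0  0  1  2  2  2
  d 0  1  1  1  2  2  2
  b 0  1  2  2  2  2  2
  d 0  1  2  2  2  2  2
  d 0  1  2  2  2  2  2
  d 0  1  2  2  2  2  2
LCS: 'ae'
LCS length = 2

2


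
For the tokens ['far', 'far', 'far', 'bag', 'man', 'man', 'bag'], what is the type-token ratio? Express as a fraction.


Tokens: 7
Unique types: ('bag', 'far', 'man') = 3
TTR = 3/7
Already in lowest terms.

3/7


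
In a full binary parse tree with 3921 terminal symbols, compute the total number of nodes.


Leaf nodes (terminals): 3921
Internal nodes = n - 1 = 3921 - 1 = 3920
Total = leaves + internal = 3921 + 3920 = 7841

7841


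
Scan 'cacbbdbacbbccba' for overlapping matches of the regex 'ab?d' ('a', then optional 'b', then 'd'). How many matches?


Pattern: ab?d means 'a', then optional 'b', then 'd'.
Scanning 'cacbbdbacbbccba' position-by-position:
  Pos 0: window 'cac' -> no
  Pos 1: window 'acb' -> no
  Pos 2: window 'cbb' -> no
  Pos 3: window 'bbd' -> no
  Pos 4: window 'bdb' -> no
  Pos 5: window 'dba' -> no
  Pos 6: window 'bac' -> no
  Pos 7: window 'acb' -> no
  Pos 8: window 'cbb' -> no
  Pos 9: window 'bbc' -> no
  Pos 10: window 'bcc' -> no
  Pos 11: window 'ccb' -> no
  Pos 12: window 'cba' -> no
  Pos 13: window 'ba' -> no
  Pos 14: window 'a' -> no
Total matches: 0

0


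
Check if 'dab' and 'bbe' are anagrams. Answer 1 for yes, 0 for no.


Sort characters of 'dab': 'abd'
Sort characters of 'bbe': 'bbe'
Sorted forms differ -> they are NOT anagrams
Result: 0

0


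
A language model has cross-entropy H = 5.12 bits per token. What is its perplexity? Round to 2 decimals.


Perplexity formula: PP = 2^H
H = 5.12
PP = 2^5.12
Decompose: 2^5.12 = 2^5 * 2^0.12
2^5 = 32, 2^0.12 ~ 1.0867349
PP ~ 32 * 1.0867349 = 34.7755168
Rounded to 2 decimals: 34.78

34.78


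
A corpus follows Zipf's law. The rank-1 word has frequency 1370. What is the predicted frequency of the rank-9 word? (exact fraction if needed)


Zipf's law: freq(rank) = f1 / rank
f1 = 1370, rank = 9
freq = 1370 / 9
GCD(1370, 9) = 1
Simplified: 1370/9

1370/9


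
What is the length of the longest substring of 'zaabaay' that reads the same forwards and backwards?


Scanning 'zaabaay' for palindromic substrings.
Substring at positions 1-5: 'aabaa'.
Check: reverse('aabaa') = 'aabaa' -> palindrome confirmed.
Neighbouring characters ('z' / 'y') break symmetry, so it cannot extend further.
No longer palindromic substring exists; longest length = 5

5


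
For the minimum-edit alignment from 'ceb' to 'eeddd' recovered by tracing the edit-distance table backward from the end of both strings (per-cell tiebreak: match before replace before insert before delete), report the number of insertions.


Edit distance = 4. Backtracking from cell (3, 5) with preference match > replace > insert > delete,
then listing the resulting alignment 'ceb' -> 'eeddd' left to right:
  Step 1: replace c->e
  Step 2: keep 'e'
  Step 3: insert 'd' [insertion #1]
  Step 4: insert 'd' [insertion #2]
  Step 5: replace b->d
Total insertions: 2

2


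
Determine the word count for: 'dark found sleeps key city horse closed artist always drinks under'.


Counting words by splitting on spaces:
  Word 1: 'dark'
  Word 2: 'found'
  Word 3: 'sleeps'
  Word 4: 'key'
  Word 5: 'city'
  Word 6: 'horse'
  Word 7: 'closed'
  Word 8: 'artist'
  Word 9: 'always'
  Word 10: 'drinks'
  Word 11: 'under'
Total words: 11

11


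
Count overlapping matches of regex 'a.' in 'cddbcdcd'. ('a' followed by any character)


Pattern: a. means 'a' followed by any character.
Scanning 'cddbcdcd' position-by-position:
  Pos 0: window 'cd' -> no
  Pos 1: window 'dd' -> no
  Pos 2: window 'db' -> no
  Pos 3: window 'bc' -> no
  Pos 4: window 'cd' -> no
  Pos 5: window 'dc' -> no
  Pos 6: window 'cd' -> no
  Pos 7: window 'd' -> no
Total matches: 0

0


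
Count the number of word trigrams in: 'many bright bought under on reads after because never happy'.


Word trigrams from [10] words:
  Trigram 1: (many bright bought)
  Trigram 2: (bright bought under)
  Trigram 3: (bought under on)
  Trigram 4: (under on reads)
  Trigram 5: (on reads after)
  Trigram 6: (reads after because)
  Trigram 7: (after because never)
  Trigram 8: (because never happy)
Total word trigrams: 10 - 2 = 8

8


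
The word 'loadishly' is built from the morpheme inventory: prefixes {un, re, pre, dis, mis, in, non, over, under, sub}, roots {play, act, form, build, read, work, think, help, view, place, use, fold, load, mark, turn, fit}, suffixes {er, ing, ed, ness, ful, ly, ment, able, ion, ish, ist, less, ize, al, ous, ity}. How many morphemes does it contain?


Segmenting 'loadishly' against the inventory:
  'load' -> root (morpheme 1)
  'ish' -> suffix (morpheme 2)
  'ly' -> suffix (morpheme 3)
Total morphemes: 3

3


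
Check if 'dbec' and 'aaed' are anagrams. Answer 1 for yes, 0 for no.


Sort characters of 'dbec': 'bcde'
Sort characters of 'aaed': 'aade'
Sorted forms differ -> they are NOT anagrams
Result: 0

0


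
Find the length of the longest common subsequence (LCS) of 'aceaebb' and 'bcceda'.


DP table for LCS of 'aceaebb' and 'bcceda':
       b  c  c  e  d  a
    0  0  0  0  0  0  0
  a 0  0  0  0  0  0  1
  c 0  0  1  1  1  1  1
  e 0  0  1  1  2  2  2
  a 0  0  1  1  2  2  3
  e 0  0  1  1  2  2  3
  b 0  1  1  1  2  2  3
  b 0  1  1  1  2  2  3
LCS: 'cea'
LCS length = 3

3


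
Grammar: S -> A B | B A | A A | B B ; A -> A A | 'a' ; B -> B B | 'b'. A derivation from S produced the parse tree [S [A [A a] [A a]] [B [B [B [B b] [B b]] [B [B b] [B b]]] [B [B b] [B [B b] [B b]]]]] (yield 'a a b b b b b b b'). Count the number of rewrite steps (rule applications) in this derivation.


Every bracketed nonterminal node [X ...] in the tree is produced by exactly one rule application.
Reading the tree off as a leftmost derivation:
  Step 1: S  =>  A B   (applied S -> A B)
  Step 2: A B  =>  A A B   (applied A -> A A)
  Step 3: A A B  =>  a A B   (applied A -> a)
  Step 4: a A B  =>  a a B   (applied A -> a)
  Step 5: a a B  =>  a a B B   (applied B -> B B)
  Step 6: a a B B  =>  a a B B B   (applied B -> B B)
  Step 7: a a B B B  =>  a a B B B B   (applied B -> B B)
  Step 8: a a B B B B  =>  a a b B B B   (applied B -> b)
  Step 9: a a b B B B  =>  a a b b B B   (applied B -> b)
  Step 10: a a b b B B  =>  a a b b B B B   (applied B -> B B)
  Step 11: a a b b B B B  =>  a a b b b B B   (applied B -> b)
  Step 12: a a b b b B B  =>  a a b b b b B   (applied B -> b)
  Step 13: a a b b b b B  =>  a a b b b b B B   (applied B -> B B)
  Step 14: a a b b b b B B  =>  a a b b b b b B   (applied B -> b)
  Step 15: a a b b b b b B  =>  a a b b b b b B B   (applied B -> B B)
  Step 16: a a b b b b b B B  =>  a a b b b b b b B   (applied B -> b)
  Step 17: a a b b b b b b B  =>  a a b b b b b b b   (applied B -> b)
Final yield: a a b b b b b b b
Total rewrite steps: 17

17


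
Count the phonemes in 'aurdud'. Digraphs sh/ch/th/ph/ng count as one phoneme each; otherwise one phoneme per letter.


Parsing 'aurdud' greedily, digraphs first:
  'a' -> vowel phoneme (phonemes so far: 1)
  'u' -> vowel phoneme (phonemes so far: 2)
  'r' -> consonant phoneme (phonemes so far: 3)
  'd' -> consonant phoneme (phonemes so far: 4)
  'u' -> vowel phoneme (phonemes so far: 5)
  'd' -> consonant phoneme (phonemes so far: 6)
Total phonemes: 6

6


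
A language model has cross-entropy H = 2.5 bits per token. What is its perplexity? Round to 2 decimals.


Perplexity formula: PP = 2^H
H = 2.5
PP = 2^2.5
Decompose: 2^2.5 = 2^2 * 2^0.5 = 2^2 * sqrt(2)
2^2 = 4, sqrt(2) ~ 1.4142136
PP ~ 4 * 1.4142136 = 5.6568544
Rounded to 2 decimals: 5.66

5.66


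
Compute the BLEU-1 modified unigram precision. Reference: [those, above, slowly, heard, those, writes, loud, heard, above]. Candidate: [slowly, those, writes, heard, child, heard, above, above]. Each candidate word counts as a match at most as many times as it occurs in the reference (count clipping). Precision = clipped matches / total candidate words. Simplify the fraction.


Reference word counts: {'above': 2, 'heard': 2, 'loud': 1, 'slowly': 1, 'those': 2, 'writes': 1}
Checking each candidate word (with clipping):
  'slowly' -> in reference (ref count 1, used 1/1) -> match (matches: 1)
  'those' -> in reference (ref count 2, used 1/2) -> match (matches: 2)
  'writes' -> in reference (ref count 1, used 1/1) -> match (matches: 3)
  'heard' -> in reference (ref count 2, used 1/2) -> match (matches: 4)
  'child' -> not in reference -> no match (matches: 4)
  'heard' -> in reference (ref count 2, used 2/2) -> match (matches: 5)
  'above' -> in reference (ref count 2, used 1/2) -> match (matches: 6)
  'above' -> in reference (ref count 2, used 2/2) -> match (matches: 7)
Clipped matches: 7, Candidate length: 8
Precision = 7/8

7/8


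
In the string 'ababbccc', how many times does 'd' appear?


Scanning 'ababbccc' for 'd':
  No matches found.
Total occurrences of 'd': 0

0


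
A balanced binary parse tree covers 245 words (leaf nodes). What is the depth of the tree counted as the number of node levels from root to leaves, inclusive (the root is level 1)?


In a balanced binary tree with n leaves the deepest leaf is ceil(log2(n)) edges below the root,
so counting node levels inclusive of root and leaves gives ceil(log2(n)) + 1 levels.
log2(245) = 7.9366
ceil(7.9366) = 8
levels = 8 + 1 = 9

9


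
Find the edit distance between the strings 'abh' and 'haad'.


Building DP table for s1='abh' (len 3) and s2='haad' (len 4):
       h  a  a  d
    0  1  2  3  4
  a 1  1  1  2  3
  b 2  2  2  2  3
  h 3  2  3  3  3
Edit distance = dp[3][4] = 3

3


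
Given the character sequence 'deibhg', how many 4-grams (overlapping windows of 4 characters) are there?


String 'deibhg' has length L = 6.
Number of overlapping n-grams = L - n + 1
Substituting: 6 - 4 + 1 = 3

3


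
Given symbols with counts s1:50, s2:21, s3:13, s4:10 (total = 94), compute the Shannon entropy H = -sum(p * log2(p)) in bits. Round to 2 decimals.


Computing entropy H = -sum(p_i * log2(p_i)):
  s1: p = 50/94 = 0.5319, -p*log2(p) = 0.4844
  s2: p = 21/94 = 0.2234, -p*log2(p) = 0.4831
  s3: p = 13/94 = 0.1383, -p*log2(p) = 0.3947
  s4: p = 10/94 = 0.1064, -p*log2(p) = 0.3439
H = sum of terms = 1.7061
Rounded to 2 decimals: 1.71

1.71


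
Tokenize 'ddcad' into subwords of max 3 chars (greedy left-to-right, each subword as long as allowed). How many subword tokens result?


'ddcad' has 5 characters.
Chunking with max size 3:
  Chunk 1: 'ddc' (positions 0-2)
  Chunk 2: 'ad' (positions 3-4)
Total chunks: ceil(5 / 3) = 2

2


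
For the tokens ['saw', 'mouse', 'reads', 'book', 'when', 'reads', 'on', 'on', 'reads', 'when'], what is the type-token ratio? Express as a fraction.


Tokens: 10
Unique types: ('book', 'mouse', 'on', 'reads', 'saw', 'when') = 6
TTR = 6/10
Simplify: divide both by 2 -> 3/5
TTR = 3/5

3/5


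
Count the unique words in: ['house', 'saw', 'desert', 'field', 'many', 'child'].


Listing all tokens and tracking unique types:
  Token 1: 'house' -> NEW (unique so far: 1)
  Token 2: 'saw' -> NEW (unique so far: 2)
  Token 3: 'desert' -> NEW (unique so far: 3)
  Token 4: 'field' -> NEW (unique so far: 4)
  Token 5: 'many' -> NEW (unique so far: 5)
  Token 6: 'child' -> NEW (unique so far: 6)
Unique types: ('child', 'desert', 'field', 'house', 'many', 'saw')
Vocabulary size: 6

6


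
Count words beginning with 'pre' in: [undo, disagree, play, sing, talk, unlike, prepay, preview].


Checking each word for prefix 'pre':
  'undo' -> no (count: 0)
  'disagree' -> no (count: 0)
  'play' -> no (count: 0)
  'sing' -> no (count: 0)
  'talk' -> no (count: 0)
  'unlike' -> no (count: 0)
  'prepay' -> YES, starts with 'pre' (count: 1)
  'preview' -> YES, starts with 'pre' (count: 2)
Total with prefix 'pre': 2

2


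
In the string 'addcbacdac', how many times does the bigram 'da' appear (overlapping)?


Scanning 'addcbacdac' for bigram 'da':
  Position 0: 'ad' -> no
  Position 1: 'dd' -> no
  Position 2: 'dc' -> no
  Position 3: 'cb' -> no
  Position 4: 'ba' -> no
  Position 5: 'ac' -> no
  Position 6: 'cd' -> no
  Position 7: 'da' -> MATCH
  Position 8: 'ac' -> no
Total matches: 1

1


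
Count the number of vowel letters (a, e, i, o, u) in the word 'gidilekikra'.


Scanning each character of 'gidilekikra':
  Position 1: 'g' -> consonant (running count: 0)
  Position 2: 'i' -> vowel (running count: 1)
  Position 3: 'd' -> consonant (running count: 1)
  Position 4: 'i' -> vowel (running count: 2)
  Position 5: 'l' -> consonant (running count: 2)
  Position 6: 'e' -> vowel (running count: 3)
  Position 7: 'k' -> consonant (running count: 3)
  Position 8: 'i' -> vowel (running count: 4)
  Position 9: 'k' -> consonant (running count: 4)
  Position 10: 'r' -> consonant (running count: 4)
  Position 11: 'a' -> vowel (running count: 5)
Total vowels: 5

5


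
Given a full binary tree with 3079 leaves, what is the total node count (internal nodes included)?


Leaf nodes (terminals): 3079
Internal nodes = n - 1 = 3079 - 1 = 3078
Total = leaves + internal = 3079 + 3078 = 6157

6157


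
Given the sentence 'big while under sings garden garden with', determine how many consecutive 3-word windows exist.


Word trigrams from [7] words:
  Trigram 1: (big while under)
  Trigram 2: (while under sings)
  Trigram 3: (under sings garden)
  Trigram 4: (sings garden garden)
  Trigram 5: (garden garden with)
Total word trigrams: 7 - 2 = 5

5


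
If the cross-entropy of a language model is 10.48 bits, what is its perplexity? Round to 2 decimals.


Perplexity formula: PP = 2^H
H = 10.48
PP = 2^10.48
Decompose: 2^10.48 = 2^10 * 2^0.48
2^10 = 1024, 2^0.48 ~ 1.3947437
PP ~ 1024 * 1.3947437 = 1428.2175488
Rounded to 2 decimals: 1428.22

1428.22


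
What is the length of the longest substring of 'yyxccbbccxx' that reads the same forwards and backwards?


Scanning 'yyxccbbccxx' for palindromic substrings.
Substring at positions 2-9: 'xccbbccx'.
Check: reverse('xccbbccx') = 'xccbbccx' -> palindrome confirmed.
Neighbouring characters ('y' / 'x') break symmetry, so it cannot extend further.
No longer palindromic substring exists; longest length = 8

8


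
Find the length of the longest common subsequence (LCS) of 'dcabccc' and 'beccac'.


DP table for LCS of 'dcabccc' and 'beccac':
       b  e  c  c  a  c
    0  0  0  0  0  0  0
  d 0  0  0  0  0  0  0
  c 0  0  0  1  1  1  1
  a 0  0  0  1  1  2  2
  b 0  1  1  1  1  2  2
  c 0  1  1  2  2  2  3
  c 0  1  1  2  3  3  3
  c 0  1  1  2  3  3  4
LCS: 'bccc'
LCS length = 4

4


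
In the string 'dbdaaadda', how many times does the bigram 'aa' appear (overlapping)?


Scanning 'dbdaaadda' for bigram 'aa':
  Position 0: 'db' -> no
  Position 1: 'bd' -> no
  Position 2: 'da' -> no
  Position 3: 'aa' -> MATCH
  Position 4: 'aa' -> MATCH
  Position 5: 'ad' -> no
  Position 6: 'dd' -> no
  Position 7: 'da' -> no
Total matches: 2

2


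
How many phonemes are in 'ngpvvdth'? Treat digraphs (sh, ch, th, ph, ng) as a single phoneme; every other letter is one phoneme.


Parsing 'ngpvvdth' greedily, digraphs first:
  'ng' -> digraph (1 consonant phoneme) (phonemes so far: 1)
  'p' -> consonant phoneme (phonemes so far: 2)
  'v' -> consonant phoneme (phonemes so far: 3)
  'v' -> consonant phoneme (phonemes so far: 4)
  'd' -> consonant phoneme (phonemes so far: 5)
  'th' -> digraph (1 consonant phoneme) (phonemes so far: 6)
Total phonemes: 6

6


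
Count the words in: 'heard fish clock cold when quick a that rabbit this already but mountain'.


Counting words by splitting on spaces:
  Word 1: 'heard'
  Word 2: 'fish'
  Word 3: 'clock'
  Word 4: 'cold'
  Word 5: 'when'
  Word 6: 'quick'
  Word 7: 'a'
  Word 8: 'that'
  Word 9: 'rabbit'
  Word 10: 'this'
  Word 11: 'already'
  Word 12: 'but'
  Word 13: 'mountain'
Total words: 13

13
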